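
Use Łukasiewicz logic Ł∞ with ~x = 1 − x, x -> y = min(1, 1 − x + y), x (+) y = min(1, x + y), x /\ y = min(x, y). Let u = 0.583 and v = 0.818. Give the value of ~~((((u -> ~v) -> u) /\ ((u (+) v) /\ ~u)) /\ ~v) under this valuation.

~v = 1 − 0.818 = 0.182
u -> ~v = min(1, 1 − 0.583 + 0.182) = min(1, 0.599) = 0.599
(u -> ~v) -> u = min(1, 1 − 0.599 + 0.583) = min(1, 0.984) = 0.984
u (+) v = min(1, 0.583 + 0.818) = min(1, 1.401) = 1.000
~u = 1 − 0.583 = 0.417
(u (+) v) /\ ~u = min(1.000, 0.417) = 0.417
((u -> ~v) -> u) /\ ((u (+) v) /\ ~u) = min(0.984, 0.417) = 0.417
(((u -> ~v) -> u) /\ ((u (+) v) /\ ~u)) /\ ~v = min(0.417, 0.182) = 0.182
~((((u -> ~v) -> u) /\ ((u (+) v) /\ ~u)) /\ ~v) = 1 − 0.182 = 0.818
~~((((u -> ~v) -> u) /\ ((u (+) v) /\ ~u)) /\ ~v) = 1 − 0.818 = 0.182

0.182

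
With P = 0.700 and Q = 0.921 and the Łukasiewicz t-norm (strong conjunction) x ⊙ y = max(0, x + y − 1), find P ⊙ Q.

0.621

P ⊙ Q = max(0, 0.700 + 0.921 − 1) = max(0, 0.621) = 0.621
For comparison, the Gödel (minimum) t-norm min(x, y) would give 0.700.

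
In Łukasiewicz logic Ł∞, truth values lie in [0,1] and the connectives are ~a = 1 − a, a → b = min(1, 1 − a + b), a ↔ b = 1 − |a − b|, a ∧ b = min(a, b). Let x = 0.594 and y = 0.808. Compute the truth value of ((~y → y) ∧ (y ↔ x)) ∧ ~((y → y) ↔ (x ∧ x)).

0.406

~y = 1 − 0.808 = 0.192
~y → y = min(1, 1 − 0.192 + 0.808) = min(1, 1.616) = 1.000
y ↔ x = 1 − |0.808 − 0.594| = 1 − 0.214 = 0.786
(~y → y) ∧ (y ↔ x) = min(1.000, 0.786) = 0.786
y → y = min(1, 1 − 0.808 + 0.808) = min(1, 1.000) = 1.000
x ∧ x = min(0.594, 0.594) = 0.594
(y → y) ↔ (x ∧ x) = 1 − |1.000 − 0.594| = 1 − 0.406 = 0.594
~((y → y) ↔ (x ∧ x)) = 1 − 0.594 = 0.406
((~y → y) ∧ (y ↔ x)) ∧ ~((y → y) ↔ (x ∧ x)) = min(0.786, 0.406) = 0.406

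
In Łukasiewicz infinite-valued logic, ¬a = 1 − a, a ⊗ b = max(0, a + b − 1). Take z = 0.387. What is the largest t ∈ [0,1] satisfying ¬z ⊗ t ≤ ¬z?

1.000

¬z = 1 − 0.387 = 0.613
So the left factor is ¬z = 0.613.
So the right-hand bound is ¬z = 0.613.
The residuum of the Łukasiewicz t-norm gives the supremum: min(1, 1 − 0.613 + 0.613).
1 − 0.613 + 0.613 = 1.000, so t = min(1, 1.000) = 1.000.
Check: 0.613 ⊗ 1.000 = max(0, 0.613) = 0.613 ≤ 0.613.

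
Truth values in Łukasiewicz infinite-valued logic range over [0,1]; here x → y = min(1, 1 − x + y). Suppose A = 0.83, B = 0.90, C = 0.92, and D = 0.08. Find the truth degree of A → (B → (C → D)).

C → D = min(1, 1 − 0.92 + 0.08) = min(1, 0.16) = 0.16
B → (C → D) = min(1, 1 − 0.90 + 0.16) = min(1, 0.26) = 0.26
A → (B → (C → D)) = min(1, 1 − 0.83 + 0.26) = min(1, 0.43) = 0.43

0.43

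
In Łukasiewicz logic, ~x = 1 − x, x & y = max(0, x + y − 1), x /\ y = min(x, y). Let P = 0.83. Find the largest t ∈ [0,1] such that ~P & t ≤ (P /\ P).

~P = 1 − 0.83 = 0.17
So the left factor is ~P = 0.17.
P /\ P = min(0.83, 0.83) = 0.83
So the right-hand bound is P /\ P = 0.83.
The residuum of the Łukasiewicz t-norm gives the supremum: min(1, 1 − 0.17 + 0.83).
1 − 0.17 + 0.83 = 1.66, so t = min(1, 1.66) = 1.00.
Check: 0.17 & 1.00 = max(0, 0.17) = 0.17 ≤ 0.83.

1.00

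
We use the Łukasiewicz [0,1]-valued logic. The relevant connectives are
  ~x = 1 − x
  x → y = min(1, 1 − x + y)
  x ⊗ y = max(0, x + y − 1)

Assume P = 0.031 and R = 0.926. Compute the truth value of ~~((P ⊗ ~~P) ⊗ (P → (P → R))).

0.000

~P = 1 − 0.031 = 0.969
~~P = 1 − 0.969 = 0.031
P ⊗ ~~P = max(0, 0.031 + 0.031 − 1) = max(0, -0.938) = 0.000
P → R = min(1, 1 − 0.031 + 0.926) = min(1, 1.895) = 1.000
P → (P → R) = min(1, 1 − 0.031 + 1.000) = min(1, 1.969) = 1.000
(P ⊗ ~~P) ⊗ (P → (P → R)) = max(0, 0.000 + 1.000 − 1) = max(0, 0.000) = 0.000
~((P ⊗ ~~P) ⊗ (P → (P → R))) = 1 − 0.000 = 1.000
~~((P ⊗ ~~P) ⊗ (P → (P → R))) = 1 − 1.000 = 0.000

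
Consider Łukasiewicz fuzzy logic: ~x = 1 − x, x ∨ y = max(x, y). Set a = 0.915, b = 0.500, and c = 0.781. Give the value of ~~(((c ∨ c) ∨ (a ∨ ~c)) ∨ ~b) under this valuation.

0.915

c ∨ c = max(0.781, 0.781) = 0.781
~c = 1 − 0.781 = 0.219
a ∨ ~c = max(0.915, 0.219) = 0.915
(c ∨ c) ∨ (a ∨ ~c) = max(0.781, 0.915) = 0.915
~b = 1 − 0.500 = 0.500
((c ∨ c) ∨ (a ∨ ~c)) ∨ ~b = max(0.915, 0.500) = 0.915
~(((c ∨ c) ∨ (a ∨ ~c)) ∨ ~b) = 1 − 0.915 = 0.085
~~(((c ∨ c) ∨ (a ∨ ~c)) ∨ ~b) = 1 − 0.085 = 0.915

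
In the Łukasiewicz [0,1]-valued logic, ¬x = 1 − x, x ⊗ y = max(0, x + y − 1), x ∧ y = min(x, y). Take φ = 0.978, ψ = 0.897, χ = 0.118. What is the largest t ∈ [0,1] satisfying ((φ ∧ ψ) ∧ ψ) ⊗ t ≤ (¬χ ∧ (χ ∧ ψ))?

0.221

φ ∧ ψ = min(0.978, 0.897) = 0.897
(φ ∧ ψ) ∧ ψ = min(0.897, 0.897) = 0.897
So the left factor is (φ ∧ ψ) ∧ ψ = 0.897.
¬χ = 1 − 0.118 = 0.882
χ ∧ ψ = min(0.118, 0.897) = 0.118
¬χ ∧ (χ ∧ ψ) = min(0.882, 0.118) = 0.118
So the right-hand bound is ¬χ ∧ (χ ∧ ψ) = 0.118.
The residuum of the Łukasiewicz t-norm gives the supremum: min(1, 1 − 0.897 + 0.118).
1 − 0.897 + 0.118 = 0.221, so t = min(1, 0.221) = 0.221.
Check: 0.897 ⊗ 0.221 = max(0, 0.118) = 0.118 ≤ 0.118.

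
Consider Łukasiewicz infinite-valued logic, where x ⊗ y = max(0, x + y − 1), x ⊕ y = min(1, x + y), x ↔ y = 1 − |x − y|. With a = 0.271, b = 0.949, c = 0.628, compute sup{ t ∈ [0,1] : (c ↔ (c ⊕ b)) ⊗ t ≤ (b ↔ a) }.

c ⊕ b = min(1, 0.628 + 0.949) = min(1, 1.577) = 1.000
c ↔ (c ⊕ b) = 1 − |0.628 − 1.000| = 1 − 0.372 = 0.628
So the left factor is c ↔ (c ⊕ b) = 0.628.
b ↔ a = 1 − |0.949 − 0.271| = 1 − 0.678 = 0.322
So the right-hand bound is b ↔ a = 0.322.
The residuum of the Łukasiewicz t-norm gives the supremum: min(1, 1 − 0.628 + 0.322).
1 − 0.628 + 0.322 = 0.694, so t = min(1, 0.694) = 0.694.
Check: 0.628 ⊗ 0.694 = max(0, 0.322) = 0.322 ≤ 0.322.

0.694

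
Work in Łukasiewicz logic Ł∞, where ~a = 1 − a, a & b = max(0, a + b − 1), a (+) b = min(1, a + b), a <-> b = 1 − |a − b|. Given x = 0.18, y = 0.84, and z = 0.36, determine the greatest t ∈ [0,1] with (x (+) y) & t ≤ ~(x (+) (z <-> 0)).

x (+) y = min(1, 0.18 + 0.84) = min(1, 1.02) = 1.00
So the left factor is x (+) y = 1.00.
z <-> 0 = 1 − |0.36 − 0.00| = 1 − 0.36 = 0.64
x (+) (z <-> 0) = min(1, 0.18 + 0.64) = min(1, 0.82) = 0.82
~(x (+) (z <-> 0)) = 1 − 0.82 = 0.18
So the right-hand bound is ~(x (+) (z <-> 0)) = 0.18.
The residuum of the Łukasiewicz t-norm gives the supremum: min(1, 1 − 1.00 + 0.18).
1 − 1.00 + 0.18 = 0.18, so t = min(1, 0.18) = 0.18.
Check: 1.00 & 0.18 = max(0, 0.18) = 0.18 ≤ 0.18.

0.18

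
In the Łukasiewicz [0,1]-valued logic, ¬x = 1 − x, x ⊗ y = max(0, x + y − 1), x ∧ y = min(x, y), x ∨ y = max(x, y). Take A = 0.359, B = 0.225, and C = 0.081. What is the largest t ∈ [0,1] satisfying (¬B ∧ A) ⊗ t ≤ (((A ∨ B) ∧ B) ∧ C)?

0.722

¬B = 1 − 0.225 = 0.775
¬B ∧ A = min(0.775, 0.359) = 0.359
So the left factor is ¬B ∧ A = 0.359.
A ∨ B = max(0.359, 0.225) = 0.359
(A ∨ B) ∧ B = min(0.359, 0.225) = 0.225
((A ∨ B) ∧ B) ∧ C = min(0.225, 0.081) = 0.081
So the right-hand bound is ((A ∨ B) ∧ B) ∧ C = 0.081.
The residuum of the Łukasiewicz t-norm gives the supremum: min(1, 1 − 0.359 + 0.081).
1 − 0.359 + 0.081 = 0.722, so t = min(1, 0.722) = 0.722.
Check: 0.359 ⊗ 0.722 = max(0, 0.081) = 0.081 ≤ 0.081.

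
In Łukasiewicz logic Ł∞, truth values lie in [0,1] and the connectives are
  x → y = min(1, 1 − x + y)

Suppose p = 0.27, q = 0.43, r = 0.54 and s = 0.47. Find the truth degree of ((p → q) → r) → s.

0.93

p → q = min(1, 1 − 0.27 + 0.43) = min(1, 1.16) = 1.00
(p → q) → r = min(1, 1 − 1.00 + 0.54) = min(1, 0.54) = 0.54
((p → q) → r) → s = min(1, 1 − 0.54 + 0.47) = min(1, 0.93) = 0.93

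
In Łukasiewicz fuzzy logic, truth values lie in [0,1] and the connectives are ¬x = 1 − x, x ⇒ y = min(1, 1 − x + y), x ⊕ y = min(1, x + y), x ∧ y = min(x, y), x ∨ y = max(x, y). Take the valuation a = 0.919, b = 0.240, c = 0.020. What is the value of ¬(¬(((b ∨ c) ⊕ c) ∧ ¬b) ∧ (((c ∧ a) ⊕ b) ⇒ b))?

b ∨ c = max(0.240, 0.020) = 0.240
(b ∨ c) ⊕ c = min(1, 0.240 + 0.020) = min(1, 0.260) = 0.260
¬b = 1 − 0.240 = 0.760
((b ∨ c) ⊕ c) ∧ ¬b = min(0.260, 0.760) = 0.260
¬(((b ∨ c) ⊕ c) ∧ ¬b) = 1 − 0.260 = 0.740
c ∧ a = min(0.020, 0.919) = 0.020
(c ∧ a) ⊕ b = min(1, 0.020 + 0.240) = min(1, 0.260) = 0.260
((c ∧ a) ⊕ b) ⇒ b = min(1, 1 − 0.260 + 0.240) = min(1, 0.980) = 0.980
¬(((b ∨ c) ⊕ c) ∧ ¬b) ∧ (((c ∧ a) ⊕ b) ⇒ b) = min(0.740, 0.980) = 0.740
¬(¬(((b ∨ c) ⊕ c) ∧ ¬b) ∧ (((c ∧ a) ⊕ b) ⇒ b)) = 1 − 0.740 = 0.260

0.260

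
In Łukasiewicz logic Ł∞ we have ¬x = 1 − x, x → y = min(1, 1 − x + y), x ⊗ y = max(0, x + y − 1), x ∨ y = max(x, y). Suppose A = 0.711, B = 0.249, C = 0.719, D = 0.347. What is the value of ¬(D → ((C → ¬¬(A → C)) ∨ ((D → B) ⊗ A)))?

0.000

A → C = min(1, 1 − 0.711 + 0.719) = min(1, 1.008) = 1.000
¬(A → C) = 1 − 1.000 = 0.000
¬¬(A → C) = 1 − 0.000 = 1.000
C → ¬¬(A → C) = min(1, 1 − 0.719 + 1.000) = min(1, 1.281) = 1.000
D → B = min(1, 1 − 0.347 + 0.249) = min(1, 0.902) = 0.902
(D → B) ⊗ A = max(0, 0.902 + 0.711 − 1) = max(0, 0.613) = 0.613
(C → ¬¬(A → C)) ∨ ((D → B) ⊗ A) = max(1.000, 0.613) = 1.000
D → ((C → ¬¬(A → C)) ∨ ((D → B) ⊗ A)) = min(1, 1 − 0.347 + 1.000) = min(1, 1.653) = 1.000
¬(D → ((C → ¬¬(A → C)) ∨ ((D → B) ⊗ A))) = 1 − 1.000 = 0.000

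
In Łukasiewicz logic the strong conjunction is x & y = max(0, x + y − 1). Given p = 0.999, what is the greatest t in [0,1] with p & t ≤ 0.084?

0.085

The residuum of the Łukasiewicz t-norm gives the supremum: min(1, 1 − 0.999 + 0.084).
1 − 0.999 + 0.084 = 0.085, so t = min(1, 0.085) = 0.085.
Check: 0.999 & 0.085 = max(0, 0.084) = 0.084 ≤ 0.084.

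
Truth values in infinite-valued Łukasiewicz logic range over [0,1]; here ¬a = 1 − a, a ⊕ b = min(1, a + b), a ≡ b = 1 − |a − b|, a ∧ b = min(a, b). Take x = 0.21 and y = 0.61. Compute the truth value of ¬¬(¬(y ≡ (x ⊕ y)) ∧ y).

0.21

x ⊕ y = min(1, 0.21 + 0.61) = min(1, 0.82) = 0.82
y ≡ (x ⊕ y) = 1 − |0.61 − 0.82| = 1 − 0.21 = 0.79
¬(y ≡ (x ⊕ y)) = 1 − 0.79 = 0.21
¬(y ≡ (x ⊕ y)) ∧ y = min(0.21, 0.61) = 0.21
¬(¬(y ≡ (x ⊕ y)) ∧ y) = 1 − 0.21 = 0.79
¬¬(¬(y ≡ (x ⊕ y)) ∧ y) = 1 − 0.79 = 0.21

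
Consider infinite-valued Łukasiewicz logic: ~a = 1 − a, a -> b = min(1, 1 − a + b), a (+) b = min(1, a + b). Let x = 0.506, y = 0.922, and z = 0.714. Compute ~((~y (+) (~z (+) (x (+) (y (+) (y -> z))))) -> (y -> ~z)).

~y = 1 − 0.922 = 0.078
~z = 1 − 0.714 = 0.286
y -> z = min(1, 1 − 0.922 + 0.714) = min(1, 0.792) = 0.792
y (+) (y -> z) = min(1, 0.922 + 0.792) = min(1, 1.714) = 1.000
x (+) (y (+) (y -> z)) = min(1, 0.506 + 1.000) = min(1, 1.506) = 1.000
~z (+) (x (+) (y (+) (y -> z))) = min(1, 0.286 + 1.000) = min(1, 1.286) = 1.000
~y (+) (~z (+) (x (+) (y (+) (y -> z)))) = min(1, 0.078 + 1.000) = min(1, 1.078) = 1.000
y -> ~z = min(1, 1 − 0.922 + 0.286) = min(1, 0.364) = 0.364
(~y (+) (~z (+) (x (+) (y (+) (y -> z))))) -> (y -> ~z) = min(1, 1 − 1.000 + 0.364) = min(1, 0.364) = 0.364
~((~y (+) (~z (+) (x (+) (y (+) (y -> z))))) -> (y -> ~z)) = 1 − 0.364 = 0.636

0.636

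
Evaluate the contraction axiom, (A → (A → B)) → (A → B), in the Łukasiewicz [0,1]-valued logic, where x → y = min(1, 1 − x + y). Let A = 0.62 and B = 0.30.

A → B = min(1, 1 − 0.62 + 0.30) = min(1, 0.68) = 0.68
A → (A → B) = min(1, 1 − 0.62 + 0.68) = min(1, 1.06) = 1.00
(A → (A → B)) → (A → B) = min(1, 1 − 1.00 + 0.68) = min(1, 0.68) = 0.68
(The value 0.68 < 1 shows this instance is not satisfied; fails in Ł∞ (the t-norm is not idempotent).)

0.68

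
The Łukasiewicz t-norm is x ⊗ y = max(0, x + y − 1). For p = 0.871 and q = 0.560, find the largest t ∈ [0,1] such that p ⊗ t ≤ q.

0.689

The residuum of the Łukasiewicz t-norm gives the supremum: min(1, 1 − 0.871 + 0.560).
1 − 0.871 + 0.560 = 0.689, so t = min(1, 0.689) = 0.689.
Check: 0.871 ⊗ 0.689 = max(0, 0.560) = 0.560 ≤ 0.560.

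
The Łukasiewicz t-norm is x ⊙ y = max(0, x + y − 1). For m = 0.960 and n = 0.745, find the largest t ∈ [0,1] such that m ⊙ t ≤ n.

0.785

The residuum of the Łukasiewicz t-norm gives the supremum: min(1, 1 − 0.960 + 0.745).
1 − 0.960 + 0.745 = 0.785, so t = min(1, 0.785) = 0.785.
Check: 0.960 ⊙ 0.785 = max(0, 0.745) = 0.745 ≤ 0.745.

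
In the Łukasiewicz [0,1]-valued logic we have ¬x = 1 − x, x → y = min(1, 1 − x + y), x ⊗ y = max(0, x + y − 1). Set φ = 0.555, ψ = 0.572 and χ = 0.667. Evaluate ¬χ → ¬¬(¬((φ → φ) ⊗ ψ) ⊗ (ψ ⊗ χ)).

0.667

¬χ = 1 − 0.667 = 0.333
φ → φ = min(1, 1 − 0.555 + 0.555) = min(1, 1.000) = 1.000
(φ → φ) ⊗ ψ = max(0, 1.000 + 0.572 − 1) = max(0, 0.572) = 0.572
¬((φ → φ) ⊗ ψ) = 1 − 0.572 = 0.428
ψ ⊗ χ = max(0, 0.572 + 0.667 − 1) = max(0, 0.239) = 0.239
¬((φ → φ) ⊗ ψ) ⊗ (ψ ⊗ χ) = max(0, 0.428 + 0.239 − 1) = max(0, -0.333) = 0.000
¬(¬((φ → φ) ⊗ ψ) ⊗ (ψ ⊗ χ)) = 1 − 0.000 = 1.000
¬¬(¬((φ → φ) ⊗ ψ) ⊗ (ψ ⊗ χ)) = 1 − 1.000 = 0.000
¬χ → ¬¬(¬((φ → φ) ⊗ ψ) ⊗ (ψ ⊗ χ)) = min(1, 1 − 0.333 + 0.000) = min(1, 0.667) = 0.667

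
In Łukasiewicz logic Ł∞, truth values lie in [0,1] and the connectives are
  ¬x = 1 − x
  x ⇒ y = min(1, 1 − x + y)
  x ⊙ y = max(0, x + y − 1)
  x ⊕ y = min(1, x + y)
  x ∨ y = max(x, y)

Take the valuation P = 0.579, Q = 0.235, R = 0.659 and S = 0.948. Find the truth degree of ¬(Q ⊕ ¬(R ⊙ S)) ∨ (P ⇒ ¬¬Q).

R ⊙ S = max(0, 0.659 + 0.948 − 1) = max(0, 0.607) = 0.607
¬(R ⊙ S) = 1 − 0.607 = 0.393
Q ⊕ ¬(R ⊙ S) = min(1, 0.235 + 0.393) = min(1, 0.628) = 0.628
¬(Q ⊕ ¬(R ⊙ S)) = 1 − 0.628 = 0.372
¬Q = 1 − 0.235 = 0.765
¬¬Q = 1 − 0.765 = 0.235
P ⇒ ¬¬Q = min(1, 1 − 0.579 + 0.235) = min(1, 0.656) = 0.656
¬(Q ⊕ ¬(R ⊙ S)) ∨ (P ⇒ ¬¬Q) = max(0.372, 0.656) = 0.656

0.656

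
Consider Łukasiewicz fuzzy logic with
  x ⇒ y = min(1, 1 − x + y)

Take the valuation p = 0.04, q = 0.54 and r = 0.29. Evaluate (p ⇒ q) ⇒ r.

0.29

p ⇒ q = min(1, 1 − 0.04 + 0.54) = min(1, 1.50) = 1.00
(p ⇒ q) ⇒ r = min(1, 1 − 1.00 + 0.29) = min(1, 0.29) = 0.29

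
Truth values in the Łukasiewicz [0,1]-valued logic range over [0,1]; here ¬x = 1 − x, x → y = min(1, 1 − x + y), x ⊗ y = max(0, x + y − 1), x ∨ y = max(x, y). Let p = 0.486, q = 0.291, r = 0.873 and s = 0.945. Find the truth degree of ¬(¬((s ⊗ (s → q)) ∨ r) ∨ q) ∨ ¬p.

0.709

s → q = min(1, 1 − 0.945 + 0.291) = min(1, 0.346) = 0.346
s ⊗ (s → q) = max(0, 0.945 + 0.346 − 1) = max(0, 0.291) = 0.291
(s ⊗ (s → q)) ∨ r = max(0.291, 0.873) = 0.873
¬((s ⊗ (s → q)) ∨ r) = 1 − 0.873 = 0.127
¬((s ⊗ (s → q)) ∨ r) ∨ q = max(0.127, 0.291) = 0.291
¬(¬((s ⊗ (s → q)) ∨ r) ∨ q) = 1 − 0.291 = 0.709
¬p = 1 − 0.486 = 0.514
¬(¬((s ⊗ (s → q)) ∨ r) ∨ q) ∨ ¬p = max(0.709, 0.514) = 0.709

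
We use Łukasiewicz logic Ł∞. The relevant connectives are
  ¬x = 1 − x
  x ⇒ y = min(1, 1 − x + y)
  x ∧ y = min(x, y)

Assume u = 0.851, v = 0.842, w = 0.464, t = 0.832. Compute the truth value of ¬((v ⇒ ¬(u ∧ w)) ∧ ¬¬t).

u ∧ w = min(0.851, 0.464) = 0.464
¬(u ∧ w) = 1 − 0.464 = 0.536
v ⇒ ¬(u ∧ w) = min(1, 1 − 0.842 + 0.536) = min(1, 0.694) = 0.694
¬t = 1 − 0.832 = 0.168
¬¬t = 1 − 0.168 = 0.832
(v ⇒ ¬(u ∧ w)) ∧ ¬¬t = min(0.694, 0.832) = 0.694
¬((v ⇒ ¬(u ∧ w)) ∧ ¬¬t) = 1 − 0.694 = 0.306

0.306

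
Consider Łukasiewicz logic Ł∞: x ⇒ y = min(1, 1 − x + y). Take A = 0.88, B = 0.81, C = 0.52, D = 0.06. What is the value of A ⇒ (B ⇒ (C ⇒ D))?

C ⇒ D = min(1, 1 − 0.52 + 0.06) = min(1, 0.54) = 0.54
B ⇒ (C ⇒ D) = min(1, 1 − 0.81 + 0.54) = min(1, 0.73) = 0.73
A ⇒ (B ⇒ (C ⇒ D)) = min(1, 1 − 0.88 + 0.73) = min(1, 0.85) = 0.85

0.85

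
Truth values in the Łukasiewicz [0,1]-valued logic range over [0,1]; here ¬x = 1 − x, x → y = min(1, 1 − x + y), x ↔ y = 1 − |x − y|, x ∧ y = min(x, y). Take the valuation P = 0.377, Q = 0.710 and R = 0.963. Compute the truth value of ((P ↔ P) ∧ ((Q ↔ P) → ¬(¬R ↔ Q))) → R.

P ↔ P = 1 − |0.377 − 0.377| = 1 − 0.000 = 1.000
Q ↔ P = 1 − |0.710 − 0.377| = 1 − 0.333 = 0.667
¬R = 1 − 0.963 = 0.037
¬R ↔ Q = 1 − |0.037 − 0.710| = 1 − 0.673 = 0.327
¬(¬R ↔ Q) = 1 − 0.327 = 0.673
(Q ↔ P) → ¬(¬R ↔ Q) = min(1, 1 − 0.667 + 0.673) = min(1, 1.006) = 1.000
(P ↔ P) ∧ ((Q ↔ P) → ¬(¬R ↔ Q)) = min(1.000, 1.000) = 1.000
((P ↔ P) ∧ ((Q ↔ P) → ¬(¬R ↔ Q))) → R = min(1, 1 − 1.000 + 0.963) = min(1, 0.963) = 0.963

0.963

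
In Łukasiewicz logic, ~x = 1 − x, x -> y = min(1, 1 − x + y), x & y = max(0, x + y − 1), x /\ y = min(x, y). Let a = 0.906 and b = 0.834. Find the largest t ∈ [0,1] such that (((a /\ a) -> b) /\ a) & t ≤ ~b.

0.260

a /\ a = min(0.906, 0.906) = 0.906
(a /\ a) -> b = min(1, 1 − 0.906 + 0.834) = min(1, 0.928) = 0.928
((a /\ a) -> b) /\ a = min(0.928, 0.906) = 0.906
So the left factor is ((a /\ a) -> b) /\ a = 0.906.
~b = 1 − 0.834 = 0.166
So the right-hand bound is ~b = 0.166.
The residuum of the Łukasiewicz t-norm gives the supremum: min(1, 1 − 0.906 + 0.166).
1 − 0.906 + 0.166 = 0.260, so t = min(1, 0.260) = 0.260.
Check: 0.906 & 0.260 = max(0, 0.166) = 0.166 ≤ 0.166.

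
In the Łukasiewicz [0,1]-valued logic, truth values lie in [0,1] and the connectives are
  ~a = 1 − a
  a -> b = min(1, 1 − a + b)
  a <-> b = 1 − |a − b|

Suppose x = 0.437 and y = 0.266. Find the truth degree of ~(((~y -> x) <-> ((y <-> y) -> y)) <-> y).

0.297

~y = 1 − 0.266 = 0.734
~y -> x = min(1, 1 − 0.734 + 0.437) = min(1, 0.703) = 0.703
y <-> y = 1 − |0.266 − 0.266| = 1 − 0.000 = 1.000
(y <-> y) -> y = min(1, 1 − 1.000 + 0.266) = min(1, 0.266) = 0.266
(~y -> x) <-> ((y <-> y) -> y) = 1 − |0.703 − 0.266| = 1 − 0.437 = 0.563
((~y -> x) <-> ((y <-> y) -> y)) <-> y = 1 − |0.563 − 0.266| = 1 − 0.297 = 0.703
~(((~y -> x) <-> ((y <-> y) -> y)) <-> y) = 1 − 0.703 = 0.297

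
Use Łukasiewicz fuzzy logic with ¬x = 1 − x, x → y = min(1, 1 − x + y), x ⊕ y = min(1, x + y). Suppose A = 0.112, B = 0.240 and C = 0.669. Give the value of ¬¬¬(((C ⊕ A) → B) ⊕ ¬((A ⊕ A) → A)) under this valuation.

0.429

C ⊕ A = min(1, 0.669 + 0.112) = min(1, 0.781) = 0.781
(C ⊕ A) → B = min(1, 1 − 0.781 + 0.240) = min(1, 0.459) = 0.459
A ⊕ A = min(1, 0.112 + 0.112) = min(1, 0.224) = 0.224
(A ⊕ A) → A = min(1, 1 − 0.224 + 0.112) = min(1, 0.888) = 0.888
¬((A ⊕ A) → A) = 1 − 0.888 = 0.112
((C ⊕ A) → B) ⊕ ¬((A ⊕ A) → A) = min(1, 0.459 + 0.112) = min(1, 0.571) = 0.571
¬(((C ⊕ A) → B) ⊕ ¬((A ⊕ A) → A)) = 1 − 0.571 = 0.429
¬¬(((C ⊕ A) → B) ⊕ ¬((A ⊕ A) → A)) = 1 − 0.429 = 0.571
¬¬¬(((C ⊕ A) → B) ⊕ ¬((A ⊕ A) → A)) = 1 − 0.571 = 0.429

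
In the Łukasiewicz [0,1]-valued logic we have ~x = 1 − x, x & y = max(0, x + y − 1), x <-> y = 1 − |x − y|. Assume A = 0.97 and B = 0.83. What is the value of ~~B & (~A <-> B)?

~B = 1 − 0.83 = 0.17
~~B = 1 − 0.17 = 0.83
~A = 1 − 0.97 = 0.03
~A <-> B = 1 − |0.03 − 0.83| = 1 − 0.80 = 0.20
~~B & (~A <-> B) = max(0, 0.83 + 0.20 − 1) = max(0, 0.03) = 0.03

0.03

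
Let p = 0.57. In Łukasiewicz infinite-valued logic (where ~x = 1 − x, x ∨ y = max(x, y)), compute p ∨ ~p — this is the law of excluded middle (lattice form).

0.57

~p = 1 − 0.57 = 0.43
p ∨ ~p = max(0.57, 0.43) = 0.57
(The value 0.57 < 1 shows this instance is not satisfied; not a Ł∞-tautology — its value is max(a, 1−a).)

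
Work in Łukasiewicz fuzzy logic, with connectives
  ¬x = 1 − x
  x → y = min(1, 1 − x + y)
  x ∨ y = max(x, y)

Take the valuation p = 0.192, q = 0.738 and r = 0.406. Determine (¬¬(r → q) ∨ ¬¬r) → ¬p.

0.808

r → q = min(1, 1 − 0.406 + 0.738) = min(1, 1.332) = 1.000
¬(r → q) = 1 − 1.000 = 0.000
¬¬(r → q) = 1 − 0.000 = 1.000
¬r = 1 − 0.406 = 0.594
¬¬r = 1 − 0.594 = 0.406
¬¬(r → q) ∨ ¬¬r = max(1.000, 0.406) = 1.000
¬p = 1 − 0.192 = 0.808
(¬¬(r → q) ∨ ¬¬r) → ¬p = min(1, 1 − 1.000 + 0.808) = min(1, 0.808) = 0.808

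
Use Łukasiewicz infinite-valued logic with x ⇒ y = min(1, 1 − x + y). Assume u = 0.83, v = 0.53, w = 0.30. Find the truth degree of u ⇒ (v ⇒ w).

0.94

v ⇒ w = min(1, 1 − 0.53 + 0.30) = min(1, 0.77) = 0.77
u ⇒ (v ⇒ w) = min(1, 1 − 0.83 + 0.77) = min(1, 0.94) = 0.94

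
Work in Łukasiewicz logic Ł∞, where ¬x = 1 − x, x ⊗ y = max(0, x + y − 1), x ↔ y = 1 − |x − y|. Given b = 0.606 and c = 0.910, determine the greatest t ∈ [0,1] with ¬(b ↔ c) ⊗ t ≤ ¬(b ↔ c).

b ↔ c = 1 − |0.606 − 0.910| = 1 − 0.304 = 0.696
¬(b ↔ c) = 1 − 0.696 = 0.304
So the left factor is ¬(b ↔ c) = 0.304.
So the right-hand bound is ¬(b ↔ c) = 0.304.
The residuum of the Łukasiewicz t-norm gives the supremum: min(1, 1 − 0.304 + 0.304).
1 − 0.304 + 0.304 = 1.000, so t = min(1, 1.000) = 1.000.
Check: 0.304 ⊗ 1.000 = max(0, 0.304) = 0.304 ≤ 0.304.

1.000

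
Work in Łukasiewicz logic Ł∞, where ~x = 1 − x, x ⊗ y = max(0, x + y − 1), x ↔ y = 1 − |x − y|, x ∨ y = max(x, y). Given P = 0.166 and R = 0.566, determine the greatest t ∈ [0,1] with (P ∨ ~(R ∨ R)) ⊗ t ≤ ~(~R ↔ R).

0.698

R ∨ R = max(0.566, 0.566) = 0.566
~(R ∨ R) = 1 − 0.566 = 0.434
P ∨ ~(R ∨ R) = max(0.166, 0.434) = 0.434
So the left factor is P ∨ ~(R ∨ R) = 0.434.
~R = 1 − 0.566 = 0.434
~R ↔ R = 1 − |0.434 − 0.566| = 1 − 0.132 = 0.868
~(~R ↔ R) = 1 − 0.868 = 0.132
So the right-hand bound is ~(~R ↔ R) = 0.132.
The residuum of the Łukasiewicz t-norm gives the supremum: min(1, 1 − 0.434 + 0.132).
1 − 0.434 + 0.132 = 0.698, so t = min(1, 0.698) = 0.698.
Check: 0.434 ⊗ 0.698 = max(0, 0.132) = 0.132 ≤ 0.132.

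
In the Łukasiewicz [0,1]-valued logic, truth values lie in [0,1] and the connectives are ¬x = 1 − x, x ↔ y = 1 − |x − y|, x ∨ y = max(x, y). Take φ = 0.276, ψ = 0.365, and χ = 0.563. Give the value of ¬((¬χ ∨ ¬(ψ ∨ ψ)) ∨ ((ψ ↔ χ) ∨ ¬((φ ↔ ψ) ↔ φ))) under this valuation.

¬χ = 1 − 0.563 = 0.437
ψ ∨ ψ = max(0.365, 0.365) = 0.365
¬(ψ ∨ ψ) = 1 − 0.365 = 0.635
¬χ ∨ ¬(ψ ∨ ψ) = max(0.437, 0.635) = 0.635
ψ ↔ χ = 1 − |0.365 − 0.563| = 1 − 0.198 = 0.802
φ ↔ ψ = 1 − |0.276 − 0.365| = 1 − 0.089 = 0.911
(φ ↔ ψ) ↔ φ = 1 − |0.911 − 0.276| = 1 − 0.635 = 0.365
¬((φ ↔ ψ) ↔ φ) = 1 − 0.365 = 0.635
(ψ ↔ χ) ∨ ¬((φ ↔ ψ) ↔ φ) = max(0.802, 0.635) = 0.802
(¬χ ∨ ¬(ψ ∨ ψ)) ∨ ((ψ ↔ χ) ∨ ¬((φ ↔ ψ) ↔ φ)) = max(0.635, 0.802) = 0.802
¬((¬χ ∨ ¬(ψ ∨ ψ)) ∨ ((ψ ↔ χ) ∨ ¬((φ ↔ ψ) ↔ φ))) = 1 − 0.802 = 0.198

0.198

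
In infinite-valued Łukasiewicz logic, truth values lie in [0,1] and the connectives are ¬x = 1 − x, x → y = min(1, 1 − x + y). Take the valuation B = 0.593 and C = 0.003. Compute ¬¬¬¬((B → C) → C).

B → C = min(1, 1 − 0.593 + 0.003) = min(1, 0.410) = 0.410
(B → C) → C = min(1, 1 − 0.410 + 0.003) = min(1, 0.593) = 0.593
¬((B → C) → C) = 1 − 0.593 = 0.407
¬¬((B → C) → C) = 1 − 0.407 = 0.593
¬¬¬((B → C) → C) = 1 − 0.593 = 0.407
¬¬¬¬((B → C) → C) = 1 − 0.407 = 0.593

0.593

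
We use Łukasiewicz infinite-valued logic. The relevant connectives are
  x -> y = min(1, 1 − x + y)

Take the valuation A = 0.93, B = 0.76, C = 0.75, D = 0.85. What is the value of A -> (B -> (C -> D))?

C -> D = min(1, 1 − 0.75 + 0.85) = min(1, 1.10) = 1.00
B -> (C -> D) = min(1, 1 − 0.76 + 1.00) = min(1, 1.24) = 1.00
A -> (B -> (C -> D)) = min(1, 1 − 0.93 + 1.00) = min(1, 1.07) = 1.00

1.00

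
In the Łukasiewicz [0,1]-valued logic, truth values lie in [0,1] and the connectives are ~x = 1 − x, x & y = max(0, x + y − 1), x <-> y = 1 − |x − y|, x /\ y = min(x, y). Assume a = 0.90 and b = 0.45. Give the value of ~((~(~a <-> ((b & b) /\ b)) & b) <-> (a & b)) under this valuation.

0.35

~a = 1 − 0.90 = 0.10
b & b = max(0, 0.45 + 0.45 − 1) = max(0, -0.10) = 0.00
(b & b) /\ b = min(0.00, 0.45) = 0.00
~a <-> ((b & b) /\ b) = 1 − |0.10 − 0.00| = 1 − 0.10 = 0.90
~(~a <-> ((b & b) /\ b)) = 1 − 0.90 = 0.10
~(~a <-> ((b & b) /\ b)) & b = max(0, 0.10 + 0.45 − 1) = max(0, -0.45) = 0.00
a & b = max(0, 0.90 + 0.45 − 1) = max(0, 0.35) = 0.35
(~(~a <-> ((b & b) /\ b)) & b) <-> (a & b) = 1 − |0.00 − 0.35| = 1 − 0.35 = 0.65
~((~(~a <-> ((b & b) /\ b)) & b) <-> (a & b)) = 1 − 0.65 = 0.35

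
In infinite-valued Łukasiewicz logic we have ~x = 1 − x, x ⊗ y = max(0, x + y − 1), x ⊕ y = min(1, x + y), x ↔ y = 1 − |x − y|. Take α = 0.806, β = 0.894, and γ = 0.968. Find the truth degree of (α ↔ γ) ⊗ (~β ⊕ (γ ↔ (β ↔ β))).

α ↔ γ = 1 − |0.806 − 0.968| = 1 − 0.162 = 0.838
~β = 1 − 0.894 = 0.106
β ↔ β = 1 − |0.894 − 0.894| = 1 − 0.000 = 1.000
γ ↔ (β ↔ β) = 1 − |0.968 − 1.000| = 1 − 0.032 = 0.968
~β ⊕ (γ ↔ (β ↔ β)) = min(1, 0.106 + 0.968) = min(1, 1.074) = 1.000
(α ↔ γ) ⊗ (~β ⊕ (γ ↔ (β ↔ β))) = max(0, 0.838 + 1.000 − 1) = max(0, 0.838) = 0.838

0.838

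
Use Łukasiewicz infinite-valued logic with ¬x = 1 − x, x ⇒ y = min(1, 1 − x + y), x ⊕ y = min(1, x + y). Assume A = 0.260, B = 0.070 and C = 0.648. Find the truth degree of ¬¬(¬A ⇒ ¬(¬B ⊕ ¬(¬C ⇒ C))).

0.330

¬A = 1 − 0.260 = 0.740
¬B = 1 − 0.070 = 0.930
¬C = 1 − 0.648 = 0.352
¬C ⇒ C = min(1, 1 − 0.352 + 0.648) = min(1, 1.296) = 1.000
¬(¬C ⇒ C) = 1 − 1.000 = 0.000
¬B ⊕ ¬(¬C ⇒ C) = min(1, 0.930 + 0.000) = min(1, 0.930) = 0.930
¬(¬B ⊕ ¬(¬C ⇒ C)) = 1 − 0.930 = 0.070
¬A ⇒ ¬(¬B ⊕ ¬(¬C ⇒ C)) = min(1, 1 − 0.740 + 0.070) = min(1, 0.330) = 0.330
¬(¬A ⇒ ¬(¬B ⊕ ¬(¬C ⇒ C))) = 1 − 0.330 = 0.670
¬¬(¬A ⇒ ¬(¬B ⊕ ¬(¬C ⇒ C))) = 1 − 0.670 = 0.330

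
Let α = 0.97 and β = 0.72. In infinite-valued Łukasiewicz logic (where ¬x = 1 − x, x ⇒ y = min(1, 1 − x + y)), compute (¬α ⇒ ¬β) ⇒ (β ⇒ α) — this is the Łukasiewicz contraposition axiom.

¬α = 1 − 0.97 = 0.03
¬β = 1 − 0.72 = 0.28
¬α ⇒ ¬β = min(1, 1 − 0.03 + 0.28) = min(1, 1.25) = 1.00
β ⇒ α = min(1, 1 − 0.72 + 0.97) = min(1, 1.25) = 1.00
(¬α ⇒ ¬β) ⇒ (β ⇒ α) = min(1, 1 − 1.00 + 1.00) = min(1, 1.00) = 1.00
(As expected: an axiom of Ł∞, always 1.)

1.00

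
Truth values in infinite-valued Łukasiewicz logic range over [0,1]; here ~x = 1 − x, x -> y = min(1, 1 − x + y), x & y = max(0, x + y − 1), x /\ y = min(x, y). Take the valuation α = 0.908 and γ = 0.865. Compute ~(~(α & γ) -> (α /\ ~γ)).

α & γ = max(0, 0.908 + 0.865 − 1) = max(0, 0.773) = 0.773
~(α & γ) = 1 − 0.773 = 0.227
~γ = 1 − 0.865 = 0.135
α /\ ~γ = min(0.908, 0.135) = 0.135
~(α & γ) -> (α /\ ~γ) = min(1, 1 − 0.227 + 0.135) = min(1, 0.908) = 0.908
~(~(α & γ) -> (α /\ ~γ)) = 1 − 0.908 = 0.092

0.092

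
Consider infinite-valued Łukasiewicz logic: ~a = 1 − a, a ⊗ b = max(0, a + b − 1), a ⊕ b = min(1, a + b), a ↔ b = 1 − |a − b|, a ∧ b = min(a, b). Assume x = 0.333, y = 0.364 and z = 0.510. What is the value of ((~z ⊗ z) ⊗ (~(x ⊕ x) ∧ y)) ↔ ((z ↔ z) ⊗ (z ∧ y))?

0.636

~z = 1 − 0.510 = 0.490
~z ⊗ z = max(0, 0.490 + 0.510 − 1) = max(0, 0.000) = 0.000
x ⊕ x = min(1, 0.333 + 0.333) = min(1, 0.666) = 0.666
~(x ⊕ x) = 1 − 0.666 = 0.334
~(x ⊕ x) ∧ y = min(0.334, 0.364) = 0.334
(~z ⊗ z) ⊗ (~(x ⊕ x) ∧ y) = max(0, 0.000 + 0.334 − 1) = max(0, -0.666) = 0.000
z ↔ z = 1 − |0.510 − 0.510| = 1 − 0.000 = 1.000
z ∧ y = min(0.510, 0.364) = 0.364
(z ↔ z) ⊗ (z ∧ y) = max(0, 1.000 + 0.364 − 1) = max(0, 0.364) = 0.364
((~z ⊗ z) ⊗ (~(x ⊕ x) ∧ y)) ↔ ((z ↔ z) ⊗ (z ∧ y)) = 1 − |0.000 − 0.364| = 1 − 0.364 = 0.636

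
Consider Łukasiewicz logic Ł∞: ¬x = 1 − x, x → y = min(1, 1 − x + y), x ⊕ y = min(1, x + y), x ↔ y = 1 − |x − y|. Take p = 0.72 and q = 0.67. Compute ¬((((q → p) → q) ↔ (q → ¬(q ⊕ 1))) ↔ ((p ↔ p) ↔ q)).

q → p = min(1, 1 − 0.67 + 0.72) = min(1, 1.05) = 1.00
(q → p) → q = min(1, 1 − 1.00 + 0.67) = min(1, 0.67) = 0.67
q ⊕ 1 = min(1, 0.67 + 1.00) = min(1, 1.67) = 1.00
¬(q ⊕ 1) = 1 − 1.00 = 0.00
q → ¬(q ⊕ 1) = min(1, 1 − 0.67 + 0.00) = min(1, 0.33) = 0.33
((q → p) → q) ↔ (q → ¬(q ⊕ 1)) = 1 − |0.67 − 0.33| = 1 − 0.34 = 0.66
p ↔ p = 1 − |0.72 − 0.72| = 1 − 0.00 = 1.00
(p ↔ p) ↔ q = 1 − |1.00 − 0.67| = 1 − 0.33 = 0.67
(((q → p) → q) ↔ (q → ¬(q ⊕ 1))) ↔ ((p ↔ p) ↔ q) = 1 − |0.66 − 0.67| = 1 − 0.01 = 0.99
¬((((q → p) → q) ↔ (q → ¬(q ⊕ 1))) ↔ ((p ↔ p) ↔ q)) = 1 − 0.99 = 0.01

0.01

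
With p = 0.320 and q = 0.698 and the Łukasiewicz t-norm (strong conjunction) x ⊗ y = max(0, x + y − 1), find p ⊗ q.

p ⊗ q = max(0, 0.320 + 0.698 − 1) = max(0, 0.018) = 0.018
For comparison, the Gödel (minimum) t-norm min(x, y) would give 0.320.

0.018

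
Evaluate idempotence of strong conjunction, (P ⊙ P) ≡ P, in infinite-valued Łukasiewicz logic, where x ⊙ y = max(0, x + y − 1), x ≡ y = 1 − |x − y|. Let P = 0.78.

0.78

P ⊙ P = max(0, 0.78 + 0.78 − 1) = max(0, 0.56) = 0.56
(P ⊙ P) ≡ P = 1 − |0.56 − 0.78| = 1 − 0.22 = 0.78
(The value 0.78 < 1 shows this instance is not satisfied; fails in Ł∞ since a ⊗ a = max(0, 2a−1) ≠ a in general.)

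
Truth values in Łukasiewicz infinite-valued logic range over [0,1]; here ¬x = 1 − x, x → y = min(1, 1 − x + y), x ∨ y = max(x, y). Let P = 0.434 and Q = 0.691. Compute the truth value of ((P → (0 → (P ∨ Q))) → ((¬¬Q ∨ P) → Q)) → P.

P ∨ Q = max(0.434, 0.691) = 0.691
0 → (P ∨ Q) = min(1, 1 − 0.000 + 0.691) = min(1, 1.691) = 1.000
P → (0 → (P ∨ Q)) = min(1, 1 − 0.434 + 1.000) = min(1, 1.566) = 1.000
¬Q = 1 − 0.691 = 0.309
¬¬Q = 1 − 0.309 = 0.691
¬¬Q ∨ P = max(0.691, 0.434) = 0.691
(¬¬Q ∨ P) → Q = min(1, 1 − 0.691 + 0.691) = min(1, 1.000) = 1.000
(P → (0 → (P ∨ Q))) → ((¬¬Q ∨ P) → Q) = min(1, 1 − 1.000 + 1.000) = min(1, 1.000) = 1.000
((P → (0 → (P ∨ Q))) → ((¬¬Q ∨ P) → Q)) → P = min(1, 1 − 1.000 + 0.434) = min(1, 0.434) = 0.434

0.434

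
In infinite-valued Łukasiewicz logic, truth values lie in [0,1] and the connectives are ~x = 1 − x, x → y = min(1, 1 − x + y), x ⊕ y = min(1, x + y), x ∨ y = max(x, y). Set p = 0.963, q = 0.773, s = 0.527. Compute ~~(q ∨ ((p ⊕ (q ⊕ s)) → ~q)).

q ⊕ s = min(1, 0.773 + 0.527) = min(1, 1.300) = 1.000
p ⊕ (q ⊕ s) = min(1, 0.963 + 1.000) = min(1, 1.963) = 1.000
~q = 1 − 0.773 = 0.227
(p ⊕ (q ⊕ s)) → ~q = min(1, 1 − 1.000 + 0.227) = min(1, 0.227) = 0.227
q ∨ ((p ⊕ (q ⊕ s)) → ~q) = max(0.773, 0.227) = 0.773
~(q ∨ ((p ⊕ (q ⊕ s)) → ~q)) = 1 − 0.773 = 0.227
~~(q ∨ ((p ⊕ (q ⊕ s)) → ~q)) = 1 − 0.227 = 0.773

0.773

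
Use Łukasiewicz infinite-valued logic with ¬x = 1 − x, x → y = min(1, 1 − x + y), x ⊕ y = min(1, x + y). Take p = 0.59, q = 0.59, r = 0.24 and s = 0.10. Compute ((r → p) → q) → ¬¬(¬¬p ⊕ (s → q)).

r → p = min(1, 1 − 0.24 + 0.59) = min(1, 1.35) = 1.00
(r → p) → q = min(1, 1 − 1.00 + 0.59) = min(1, 0.59) = 0.59
¬p = 1 − 0.59 = 0.41
¬¬p = 1 − 0.41 = 0.59
s → q = min(1, 1 − 0.10 + 0.59) = min(1, 1.49) = 1.00
¬¬p ⊕ (s → q) = min(1, 0.59 + 1.00) = min(1, 1.59) = 1.00
¬(¬¬p ⊕ (s → q)) = 1 − 1.00 = 0.00
¬¬(¬¬p ⊕ (s → q)) = 1 − 0.00 = 1.00
((r → p) → q) → ¬¬(¬¬p ⊕ (s → q)) = min(1, 1 − 0.59 + 1.00) = min(1, 1.41) = 1.00

1.00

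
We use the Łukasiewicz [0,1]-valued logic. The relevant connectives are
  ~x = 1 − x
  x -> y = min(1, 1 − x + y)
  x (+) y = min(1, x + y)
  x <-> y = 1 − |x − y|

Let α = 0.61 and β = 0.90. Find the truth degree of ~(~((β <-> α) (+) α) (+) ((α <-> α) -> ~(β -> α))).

0.71

β <-> α = 1 − |0.90 − 0.61| = 1 − 0.29 = 0.71
(β <-> α) (+) α = min(1, 0.71 + 0.61) = min(1, 1.32) = 1.00
~((β <-> α) (+) α) = 1 − 1.00 = 0.00
α <-> α = 1 − |0.61 − 0.61| = 1 − 0.00 = 1.00
β -> α = min(1, 1 − 0.90 + 0.61) = min(1, 0.71) = 0.71
~(β -> α) = 1 − 0.71 = 0.29
(α <-> α) -> ~(β -> α) = min(1, 1 − 1.00 + 0.29) = min(1, 0.29) = 0.29
~((β <-> α) (+) α) (+) ((α <-> α) -> ~(β -> α)) = min(1, 0.00 + 0.29) = min(1, 0.29) = 0.29
~(~((β <-> α) (+) α) (+) ((α <-> α) -> ~(β -> α))) = 1 − 0.29 = 0.71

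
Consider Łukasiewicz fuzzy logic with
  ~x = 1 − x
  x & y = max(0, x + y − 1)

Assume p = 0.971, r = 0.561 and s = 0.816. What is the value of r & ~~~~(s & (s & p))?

0.164

s & p = max(0, 0.816 + 0.971 − 1) = max(0, 0.787) = 0.787
s & (s & p) = max(0, 0.816 + 0.787 − 1) = max(0, 0.603) = 0.603
~(s & (s & p)) = 1 − 0.603 = 0.397
~~(s & (s & p)) = 1 − 0.397 = 0.603
~~~(s & (s & p)) = 1 − 0.603 = 0.397
~~~~(s & (s & p)) = 1 − 0.397 = 0.603
r & ~~~~(s & (s & p)) = max(0, 0.561 + 0.603 − 1) = max(0, 0.164) = 0.164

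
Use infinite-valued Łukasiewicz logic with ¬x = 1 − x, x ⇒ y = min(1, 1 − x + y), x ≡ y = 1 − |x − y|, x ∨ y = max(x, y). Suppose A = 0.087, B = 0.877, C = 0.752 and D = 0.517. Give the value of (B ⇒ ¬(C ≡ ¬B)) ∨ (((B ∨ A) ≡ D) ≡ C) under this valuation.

¬B = 1 − 0.877 = 0.123
C ≡ ¬B = 1 − |0.752 − 0.123| = 1 − 0.629 = 0.371
¬(C ≡ ¬B) = 1 − 0.371 = 0.629
B ⇒ ¬(C ≡ ¬B) = min(1, 1 − 0.877 + 0.629) = min(1, 0.752) = 0.752
B ∨ A = max(0.877, 0.087) = 0.877
(B ∨ A) ≡ D = 1 − |0.877 − 0.517| = 1 − 0.360 = 0.640
((B ∨ A) ≡ D) ≡ C = 1 − |0.640 − 0.752| = 1 − 0.112 = 0.888
(B ⇒ ¬(C ≡ ¬B)) ∨ (((B ∨ A) ≡ D) ≡ C) = max(0.752, 0.888) = 0.888

0.888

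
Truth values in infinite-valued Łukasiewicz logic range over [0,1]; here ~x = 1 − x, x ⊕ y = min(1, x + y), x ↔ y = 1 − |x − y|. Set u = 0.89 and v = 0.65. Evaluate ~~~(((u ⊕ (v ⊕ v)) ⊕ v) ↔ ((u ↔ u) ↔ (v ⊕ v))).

v ⊕ v = min(1, 0.65 + 0.65) = min(1, 1.30) = 1.00
u ⊕ (v ⊕ v) = min(1, 0.89 + 1.00) = min(1, 1.89) = 1.00
(u ⊕ (v ⊕ v)) ⊕ v = min(1, 1.00 + 0.65) = min(1, 1.65) = 1.00
u ↔ u = 1 − |0.89 − 0.89| = 1 − 0.00 = 1.00
(u ↔ u) ↔ (v ⊕ v) = 1 − |1.00 − 1.00| = 1 − 0.00 = 1.00
((u ⊕ (v ⊕ v)) ⊕ v) ↔ ((u ↔ u) ↔ (v ⊕ v)) = 1 − |1.00 − 1.00| = 1 − 0.00 = 1.00
~(((u ⊕ (v ⊕ v)) ⊕ v) ↔ ((u ↔ u) ↔ (v ⊕ v))) = 1 − 1.00 = 0.00
~~(((u ⊕ (v ⊕ v)) ⊕ v) ↔ ((u ↔ u) ↔ (v ⊕ v))) = 1 − 0.00 = 1.00
~~~(((u ⊕ (v ⊕ v)) ⊕ v) ↔ ((u ↔ u) ↔ (v ⊕ v))) = 1 − 1.00 = 0.00

0.00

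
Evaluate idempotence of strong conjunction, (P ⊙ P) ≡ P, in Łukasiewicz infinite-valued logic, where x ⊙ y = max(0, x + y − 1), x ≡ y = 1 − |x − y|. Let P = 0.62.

0.62

P ⊙ P = max(0, 0.62 + 0.62 − 1) = max(0, 0.24) = 0.24
(P ⊙ P) ≡ P = 1 − |0.24 − 0.62| = 1 − 0.38 = 0.62
(The value 0.62 < 1 shows this instance is not satisfied; fails in Ł∞ since a ⊗ a = max(0, 2a−1) ≠ a in general.)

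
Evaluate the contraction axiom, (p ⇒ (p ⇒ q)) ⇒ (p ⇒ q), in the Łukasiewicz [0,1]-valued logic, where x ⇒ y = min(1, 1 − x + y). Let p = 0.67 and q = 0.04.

0.67

p ⇒ q = min(1, 1 − 0.67 + 0.04) = min(1, 0.37) = 0.37
p ⇒ (p ⇒ q) = min(1, 1 − 0.67 + 0.37) = min(1, 0.70) = 0.70
(p ⇒ (p ⇒ q)) ⇒ (p ⇒ q) = min(1, 1 − 0.70 + 0.37) = min(1, 0.67) = 0.67
(The value 0.67 < 1 shows this instance is not satisfied; fails in Ł∞ (the t-norm is not idempotent).)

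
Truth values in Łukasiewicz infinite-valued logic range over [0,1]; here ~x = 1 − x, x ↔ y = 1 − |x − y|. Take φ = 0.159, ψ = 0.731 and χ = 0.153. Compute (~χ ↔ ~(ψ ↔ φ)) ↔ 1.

~χ = 1 − 0.153 = 0.847
ψ ↔ φ = 1 − |0.731 − 0.159| = 1 − 0.572 = 0.428
~(ψ ↔ φ) = 1 − 0.428 = 0.572
~χ ↔ ~(ψ ↔ φ) = 1 − |0.847 − 0.572| = 1 − 0.275 = 0.725
(~χ ↔ ~(ψ ↔ φ)) ↔ 1 = 1 − |0.725 − 1.000| = 1 − 0.275 = 0.725

0.725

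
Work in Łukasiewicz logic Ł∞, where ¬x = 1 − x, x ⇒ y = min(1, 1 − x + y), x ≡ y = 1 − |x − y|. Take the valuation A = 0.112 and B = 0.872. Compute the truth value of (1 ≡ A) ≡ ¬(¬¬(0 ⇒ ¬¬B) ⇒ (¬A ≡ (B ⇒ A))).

1 ≡ A = 1 − |1.000 − 0.112| = 1 − 0.888 = 0.112
¬B = 1 − 0.872 = 0.128
¬¬B = 1 − 0.128 = 0.872
0 ⇒ ¬¬B = min(1, 1 − 0.000 + 0.872) = min(1, 1.872) = 1.000
¬(0 ⇒ ¬¬B) = 1 − 1.000 = 0.000
¬¬(0 ⇒ ¬¬B) = 1 − 0.000 = 1.000
¬A = 1 − 0.112 = 0.888
B ⇒ A = min(1, 1 − 0.872 + 0.112) = min(1, 0.240) = 0.240
¬A ≡ (B ⇒ A) = 1 − |0.888 − 0.240| = 1 − 0.648 = 0.352
¬¬(0 ⇒ ¬¬B) ⇒ (¬A ≡ (B ⇒ A)) = min(1, 1 − 1.000 + 0.352) = min(1, 0.352) = 0.352
¬(¬¬(0 ⇒ ¬¬B) ⇒ (¬A ≡ (B ⇒ A))) = 1 − 0.352 = 0.648
(1 ≡ A) ≡ ¬(¬¬(0 ⇒ ¬¬B) ⇒ (¬A ≡ (B ⇒ A))) = 1 − |0.112 − 0.648| = 1 − 0.536 = 0.464

0.464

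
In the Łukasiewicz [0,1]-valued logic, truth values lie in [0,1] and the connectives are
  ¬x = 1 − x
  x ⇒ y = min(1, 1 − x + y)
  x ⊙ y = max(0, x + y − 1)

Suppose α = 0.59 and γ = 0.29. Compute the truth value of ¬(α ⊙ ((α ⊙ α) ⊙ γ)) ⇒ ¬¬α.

0.59

α ⊙ α = max(0, 0.59 + 0.59 − 1) = max(0, 0.18) = 0.18
(α ⊙ α) ⊙ γ = max(0, 0.18 + 0.29 − 1) = max(0, -0.53) = 0.00
α ⊙ ((α ⊙ α) ⊙ γ) = max(0, 0.59 + 0.00 − 1) = max(0, -0.41) = 0.00
¬(α ⊙ ((α ⊙ α) ⊙ γ)) = 1 − 0.00 = 1.00
¬α = 1 − 0.59 = 0.41
¬¬α = 1 − 0.41 = 0.59
¬(α ⊙ ((α ⊙ α) ⊙ γ)) ⇒ ¬¬α = min(1, 1 − 1.00 + 0.59) = min(1, 0.59) = 0.59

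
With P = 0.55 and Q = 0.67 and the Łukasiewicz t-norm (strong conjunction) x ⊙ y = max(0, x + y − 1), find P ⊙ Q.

P ⊙ Q = max(0, 0.55 + 0.67 − 1) = max(0, 0.22) = 0.22
For comparison, the Gödel (minimum) t-norm min(x, y) would give 0.55.

0.22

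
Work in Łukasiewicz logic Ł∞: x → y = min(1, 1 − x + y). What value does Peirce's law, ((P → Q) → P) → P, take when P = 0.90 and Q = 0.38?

0.90

P → Q = min(1, 1 − 0.90 + 0.38) = min(1, 0.48) = 0.48
(P → Q) → P = min(1, 1 − 0.48 + 0.90) = min(1, 1.42) = 1.00
((P → Q) → P) → P = min(1, 1 − 1.00 + 0.90) = min(1, 0.90) = 0.90
(The value 0.90 < 1 shows this instance is not satisfied; not a Ł∞-tautology in general.)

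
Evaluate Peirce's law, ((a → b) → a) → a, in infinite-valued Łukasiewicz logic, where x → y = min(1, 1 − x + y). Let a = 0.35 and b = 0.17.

0.82

a → b = min(1, 1 − 0.35 + 0.17) = min(1, 0.82) = 0.82
(a → b) → a = min(1, 1 − 0.82 + 0.35) = min(1, 0.53) = 0.53
((a → b) → a) → a = min(1, 1 − 0.53 + 0.35) = min(1, 0.82) = 0.82
(The value 0.82 < 1 shows this instance is not satisfied; not a Ł∞-tautology in general.)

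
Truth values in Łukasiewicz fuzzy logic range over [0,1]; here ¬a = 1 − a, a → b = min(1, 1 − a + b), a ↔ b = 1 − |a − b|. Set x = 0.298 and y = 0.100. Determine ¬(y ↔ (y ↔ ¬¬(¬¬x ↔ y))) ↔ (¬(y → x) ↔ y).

0.298

¬x = 1 − 0.298 = 0.702
¬¬x = 1 − 0.702 = 0.298
¬¬x ↔ y = 1 − |0.298 − 0.100| = 1 − 0.198 = 0.802
¬(¬¬x ↔ y) = 1 − 0.802 = 0.198
¬¬(¬¬x ↔ y) = 1 − 0.198 = 0.802
y ↔ ¬¬(¬¬x ↔ y) = 1 − |0.100 − 0.802| = 1 − 0.702 = 0.298
y ↔ (y ↔ ¬¬(¬¬x ↔ y)) = 1 − |0.100 − 0.298| = 1 − 0.198 = 0.802
¬(y ↔ (y ↔ ¬¬(¬¬x ↔ y))) = 1 − 0.802 = 0.198
y → x = min(1, 1 − 0.100 + 0.298) = min(1, 1.198) = 1.000
¬(y → x) = 1 − 1.000 = 0.000
¬(y → x) ↔ y = 1 − |0.000 − 0.100| = 1 − 0.100 = 0.900
¬(y ↔ (y ↔ ¬¬(¬¬x ↔ y))) ↔ (¬(y → x) ↔ y) = 1 − |0.198 − 0.900| = 1 − 0.702 = 0.298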